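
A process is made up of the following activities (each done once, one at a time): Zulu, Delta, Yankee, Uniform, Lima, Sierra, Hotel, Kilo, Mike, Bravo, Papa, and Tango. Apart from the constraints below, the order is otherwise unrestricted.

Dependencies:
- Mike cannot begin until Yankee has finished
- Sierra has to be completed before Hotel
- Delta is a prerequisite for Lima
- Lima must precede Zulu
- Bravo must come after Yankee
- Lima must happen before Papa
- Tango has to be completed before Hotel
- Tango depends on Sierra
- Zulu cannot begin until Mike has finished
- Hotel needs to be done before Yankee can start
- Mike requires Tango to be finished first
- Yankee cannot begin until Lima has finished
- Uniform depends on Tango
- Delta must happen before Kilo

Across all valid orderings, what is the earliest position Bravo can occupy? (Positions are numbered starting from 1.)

7

Every activity that must precede Bravo has to come before it. Tracing all chains that end at Bravo, those activities are: Delta, Yankee, Lima, Sierra, Hotel, Tango — 6 in total.
So at minimum 6 activities come before Bravo, putting Bravo no earlier than position 7. That position is achievable by scheduling exactly those predecessors first.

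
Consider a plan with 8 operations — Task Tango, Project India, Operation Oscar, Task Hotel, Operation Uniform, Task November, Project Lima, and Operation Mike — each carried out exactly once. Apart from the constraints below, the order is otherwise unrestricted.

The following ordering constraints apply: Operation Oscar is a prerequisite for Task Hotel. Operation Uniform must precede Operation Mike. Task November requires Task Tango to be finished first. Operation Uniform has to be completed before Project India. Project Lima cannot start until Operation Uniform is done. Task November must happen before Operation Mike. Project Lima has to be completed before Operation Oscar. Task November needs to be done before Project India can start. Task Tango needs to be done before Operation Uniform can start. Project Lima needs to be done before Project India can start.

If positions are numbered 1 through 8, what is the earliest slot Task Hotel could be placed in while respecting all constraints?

Working backwards through the constraints from Task Hotel, its full set of required predecessors is Task Tango, Operation Oscar, Operation Uniform, Project Lima — 4 of them.
With 4 mandatory predecessors, the earliest Task Hotel can sit is position 4+1 = 5, and placing just those 4 first achieves it.

5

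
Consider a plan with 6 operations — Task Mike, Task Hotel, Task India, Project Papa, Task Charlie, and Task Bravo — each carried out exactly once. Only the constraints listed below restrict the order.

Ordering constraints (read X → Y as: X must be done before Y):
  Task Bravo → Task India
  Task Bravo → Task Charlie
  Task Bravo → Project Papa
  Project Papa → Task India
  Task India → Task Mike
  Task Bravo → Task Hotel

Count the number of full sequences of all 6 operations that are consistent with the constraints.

Only Task Bravo has no prerequisites, so it must go first.
Enumerating by repeatedly choosing an available operation (one whose prerequisites are all placed) gives 20 distinct complete orderings.

20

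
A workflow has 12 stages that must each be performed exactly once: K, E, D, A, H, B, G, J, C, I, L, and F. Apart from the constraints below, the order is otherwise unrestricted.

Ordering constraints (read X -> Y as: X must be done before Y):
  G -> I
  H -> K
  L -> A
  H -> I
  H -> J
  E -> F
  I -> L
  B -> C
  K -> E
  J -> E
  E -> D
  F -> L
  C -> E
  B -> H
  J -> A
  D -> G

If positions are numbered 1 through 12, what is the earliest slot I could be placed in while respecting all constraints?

9

Every stage that must precede I has to come before it. Tracing all chains that end at I, those stages are: K, E, D, H, B, G, J, C — 8 in total.
With 8 mandatory predecessors, the earliest I can sit is position 8+1 = 9, and placing just those 8 first achieves it.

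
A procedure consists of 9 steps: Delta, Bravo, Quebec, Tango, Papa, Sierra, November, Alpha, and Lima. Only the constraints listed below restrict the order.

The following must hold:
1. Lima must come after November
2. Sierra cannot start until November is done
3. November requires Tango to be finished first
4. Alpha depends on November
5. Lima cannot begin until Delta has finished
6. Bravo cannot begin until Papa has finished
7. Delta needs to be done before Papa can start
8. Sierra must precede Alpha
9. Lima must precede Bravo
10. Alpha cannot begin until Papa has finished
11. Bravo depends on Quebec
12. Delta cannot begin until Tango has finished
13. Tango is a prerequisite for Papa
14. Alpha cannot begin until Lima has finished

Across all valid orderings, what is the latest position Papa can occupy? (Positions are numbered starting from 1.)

The steps that are forced after Papa, directly or by a chain of constraints, are Bravo, Alpha. That's 2 steps.
With 2 mandatory successors out of 9 steps total, the latest slot for Papa is 9−2 = 7, and it's reachable by doing all non-successors before Papa.

7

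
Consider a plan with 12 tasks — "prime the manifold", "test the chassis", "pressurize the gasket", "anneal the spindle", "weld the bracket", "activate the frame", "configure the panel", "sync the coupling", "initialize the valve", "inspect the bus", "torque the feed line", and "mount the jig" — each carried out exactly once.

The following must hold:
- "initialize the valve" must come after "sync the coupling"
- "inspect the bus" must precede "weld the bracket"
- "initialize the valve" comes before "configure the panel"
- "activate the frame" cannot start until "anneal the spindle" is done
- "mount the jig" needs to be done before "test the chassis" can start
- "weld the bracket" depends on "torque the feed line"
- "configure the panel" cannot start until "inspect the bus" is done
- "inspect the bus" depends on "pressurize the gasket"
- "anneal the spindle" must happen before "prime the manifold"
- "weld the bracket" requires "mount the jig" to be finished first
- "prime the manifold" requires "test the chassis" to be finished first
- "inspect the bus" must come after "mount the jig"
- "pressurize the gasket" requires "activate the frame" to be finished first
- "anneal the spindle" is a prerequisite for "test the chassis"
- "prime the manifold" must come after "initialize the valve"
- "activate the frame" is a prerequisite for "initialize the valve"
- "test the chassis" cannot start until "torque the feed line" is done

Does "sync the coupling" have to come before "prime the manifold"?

Tracing the constraints gives a chain: "sync the coupling" → "initialize the valve" → "prime the manifold".
Hence "sync the coupling" necessarily comes before "prime the manifold".

Yes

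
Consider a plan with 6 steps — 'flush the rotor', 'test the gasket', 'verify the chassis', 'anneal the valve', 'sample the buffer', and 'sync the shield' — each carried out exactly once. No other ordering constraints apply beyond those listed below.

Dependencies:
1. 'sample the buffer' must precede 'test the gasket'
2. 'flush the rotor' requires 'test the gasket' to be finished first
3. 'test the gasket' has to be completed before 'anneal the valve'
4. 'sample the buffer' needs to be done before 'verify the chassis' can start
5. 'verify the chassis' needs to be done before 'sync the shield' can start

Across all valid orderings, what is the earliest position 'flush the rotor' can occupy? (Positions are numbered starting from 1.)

3

The steps that are forced before 'flush the rotor', directly or transitively, are 'test the gasket', 'sample the buffer'. That's 2 steps.
So at minimum 2 steps come before 'flush the rotor', putting 'flush the rotor' no earlier than position 3. That position is achievable by scheduling exactly those predecessors first.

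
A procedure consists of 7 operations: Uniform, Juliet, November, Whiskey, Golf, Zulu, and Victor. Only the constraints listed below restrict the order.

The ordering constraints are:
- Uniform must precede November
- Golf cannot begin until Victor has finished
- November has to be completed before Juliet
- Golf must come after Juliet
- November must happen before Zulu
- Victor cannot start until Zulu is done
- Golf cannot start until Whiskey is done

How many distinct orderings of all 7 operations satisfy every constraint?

18

The operations with no prerequisites are Uniform, Whiskey; any of them can be placed first.
Enumerating by repeatedly choosing an available operation (one whose prerequisites are all placed) gives 18 distinct complete orderings.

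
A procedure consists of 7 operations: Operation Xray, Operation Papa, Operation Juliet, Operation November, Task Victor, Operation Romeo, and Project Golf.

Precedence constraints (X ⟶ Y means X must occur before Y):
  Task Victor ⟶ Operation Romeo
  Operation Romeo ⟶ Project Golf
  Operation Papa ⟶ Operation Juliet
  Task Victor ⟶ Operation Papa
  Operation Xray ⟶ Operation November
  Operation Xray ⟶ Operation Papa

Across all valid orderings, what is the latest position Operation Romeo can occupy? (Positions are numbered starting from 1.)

Following the constraints forward from Operation Romeo, its only required successor is Project Golf.
So at least 1 operation follows Operation Romeo, putting Operation Romeo no later than position 6. That position is achievable by scheduling everything else first.

6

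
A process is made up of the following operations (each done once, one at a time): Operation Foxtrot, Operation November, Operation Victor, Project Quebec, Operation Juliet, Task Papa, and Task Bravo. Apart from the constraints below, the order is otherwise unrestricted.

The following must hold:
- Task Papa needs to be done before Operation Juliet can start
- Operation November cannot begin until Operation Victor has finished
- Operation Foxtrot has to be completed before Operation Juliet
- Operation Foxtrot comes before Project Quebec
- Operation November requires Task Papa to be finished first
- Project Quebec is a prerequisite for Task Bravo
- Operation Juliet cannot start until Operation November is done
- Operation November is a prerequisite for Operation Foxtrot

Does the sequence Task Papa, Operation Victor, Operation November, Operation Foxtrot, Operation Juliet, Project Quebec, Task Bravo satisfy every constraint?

Yes

Checking each listed constraint against this order: for instance, Task Papa is in position 1 and Operation Juliet in position 5, so that constraint holds — and the remaining constraints check out the same way.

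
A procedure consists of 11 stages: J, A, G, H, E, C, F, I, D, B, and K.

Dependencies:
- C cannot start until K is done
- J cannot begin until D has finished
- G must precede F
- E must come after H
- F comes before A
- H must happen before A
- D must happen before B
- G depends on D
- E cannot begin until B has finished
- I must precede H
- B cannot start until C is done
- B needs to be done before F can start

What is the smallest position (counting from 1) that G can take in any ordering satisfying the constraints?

2

Working backwards through the constraints from G, its only required predecessor is D.
So at minimum 1 stage comes before G, putting G no earlier than position 2. That position is achievable by scheduling exactly that predecessor first.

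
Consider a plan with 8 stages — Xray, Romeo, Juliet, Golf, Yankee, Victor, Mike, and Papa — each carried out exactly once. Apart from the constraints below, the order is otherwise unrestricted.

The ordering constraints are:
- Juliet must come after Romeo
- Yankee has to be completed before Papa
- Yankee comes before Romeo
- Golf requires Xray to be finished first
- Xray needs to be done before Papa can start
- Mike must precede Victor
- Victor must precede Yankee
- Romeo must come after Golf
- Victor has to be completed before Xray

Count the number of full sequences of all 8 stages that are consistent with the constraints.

Mike is the only stage with nothing required before it, so every ordering starts there.
Systematically extending each partial ordering one stage at a time and counting, there are 11 complete orderings.

11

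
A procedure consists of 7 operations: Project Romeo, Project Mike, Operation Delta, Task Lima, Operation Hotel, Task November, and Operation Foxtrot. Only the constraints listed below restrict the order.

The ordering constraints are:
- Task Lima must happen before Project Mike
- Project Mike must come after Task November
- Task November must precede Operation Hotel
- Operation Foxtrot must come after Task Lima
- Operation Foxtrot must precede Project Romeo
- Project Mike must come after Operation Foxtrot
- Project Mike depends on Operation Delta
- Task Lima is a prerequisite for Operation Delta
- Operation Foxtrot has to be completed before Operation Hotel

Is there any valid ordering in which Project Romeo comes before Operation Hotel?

The constraints leave Project Romeo and Operation Hotel unordered relative to each other; nothing requires Operation Hotel earlier.
So a valid ordering placing Project Romeo earlier than Operation Hotel exists.

Yes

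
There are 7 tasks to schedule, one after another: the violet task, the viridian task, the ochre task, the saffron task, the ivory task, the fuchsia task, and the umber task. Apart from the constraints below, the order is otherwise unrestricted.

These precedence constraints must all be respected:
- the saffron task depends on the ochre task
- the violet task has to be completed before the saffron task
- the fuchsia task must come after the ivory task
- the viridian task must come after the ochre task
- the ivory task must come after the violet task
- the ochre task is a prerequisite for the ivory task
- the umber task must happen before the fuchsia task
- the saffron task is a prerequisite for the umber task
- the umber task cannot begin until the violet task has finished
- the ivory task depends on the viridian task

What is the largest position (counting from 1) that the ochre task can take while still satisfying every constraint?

2

The tasks that are forced after the ochre task, directly or by a chain of constraints, are the viridian task, the saffron task, the ivory task, the fuchsia task, the umber task. That's 5 tasks.
With 5 mandatory successors out of 7 tasks total, the latest slot for the ochre task is 7−5 = 2, and it's reachable by doing all non-successors before the ochre task.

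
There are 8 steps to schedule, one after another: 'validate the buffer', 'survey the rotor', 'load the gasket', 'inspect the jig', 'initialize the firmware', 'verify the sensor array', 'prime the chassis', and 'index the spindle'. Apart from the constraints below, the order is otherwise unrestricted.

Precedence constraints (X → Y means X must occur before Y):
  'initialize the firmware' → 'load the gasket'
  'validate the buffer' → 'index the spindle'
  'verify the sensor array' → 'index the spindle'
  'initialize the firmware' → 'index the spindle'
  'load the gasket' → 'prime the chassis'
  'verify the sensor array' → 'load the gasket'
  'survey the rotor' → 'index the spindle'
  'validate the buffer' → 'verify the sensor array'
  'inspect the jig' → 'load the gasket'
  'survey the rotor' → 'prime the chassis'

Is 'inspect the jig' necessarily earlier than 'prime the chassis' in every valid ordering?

Yes

Chaining the stated constraints: 'inspect the jig' → 'load the gasket' → 'prime the chassis'.
Hence 'inspect the jig' necessarily comes before 'prime the chassis'.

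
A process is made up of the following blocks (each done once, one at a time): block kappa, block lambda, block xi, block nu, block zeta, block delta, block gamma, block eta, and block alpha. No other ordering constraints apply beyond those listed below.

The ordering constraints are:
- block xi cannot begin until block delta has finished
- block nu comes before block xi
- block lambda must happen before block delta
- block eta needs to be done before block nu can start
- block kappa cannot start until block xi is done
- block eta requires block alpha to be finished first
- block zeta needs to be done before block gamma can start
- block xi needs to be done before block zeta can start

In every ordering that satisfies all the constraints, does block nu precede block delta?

No

Block nu and block delta are not related by any chain of constraints.
A valid ordering placing block delta before block nu exists, so the answer is no.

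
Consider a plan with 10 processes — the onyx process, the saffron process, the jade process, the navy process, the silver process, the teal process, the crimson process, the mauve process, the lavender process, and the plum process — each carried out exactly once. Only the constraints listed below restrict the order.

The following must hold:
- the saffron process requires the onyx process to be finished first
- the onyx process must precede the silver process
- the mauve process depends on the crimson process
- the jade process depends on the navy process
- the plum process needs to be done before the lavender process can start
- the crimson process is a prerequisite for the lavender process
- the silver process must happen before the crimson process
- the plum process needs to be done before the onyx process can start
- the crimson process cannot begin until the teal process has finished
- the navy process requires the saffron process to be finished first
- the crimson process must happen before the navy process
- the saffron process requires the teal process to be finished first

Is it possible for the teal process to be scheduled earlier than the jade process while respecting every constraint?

Every valid ordering already has the teal process before the jade process (the constraints require it), so in particular at least one does.

Yes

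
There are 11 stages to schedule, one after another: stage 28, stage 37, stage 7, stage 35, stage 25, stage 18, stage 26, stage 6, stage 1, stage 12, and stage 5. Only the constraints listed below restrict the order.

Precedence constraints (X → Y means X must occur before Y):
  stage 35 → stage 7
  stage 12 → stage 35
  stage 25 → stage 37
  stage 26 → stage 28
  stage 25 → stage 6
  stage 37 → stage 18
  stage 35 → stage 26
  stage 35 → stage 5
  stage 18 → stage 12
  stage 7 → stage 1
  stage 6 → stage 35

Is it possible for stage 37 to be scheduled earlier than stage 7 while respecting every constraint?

Yes

The constraints force stage 37 before stage 7, so yes — every valid ordering has stage 37 earlier.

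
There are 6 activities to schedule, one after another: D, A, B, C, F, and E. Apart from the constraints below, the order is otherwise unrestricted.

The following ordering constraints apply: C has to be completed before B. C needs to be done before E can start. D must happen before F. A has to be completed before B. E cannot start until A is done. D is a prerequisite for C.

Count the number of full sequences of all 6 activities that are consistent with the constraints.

28

The activities with no prerequisites are D, A; any of them can be placed first.
Enumerating by repeatedly choosing an available activity (one whose prerequisites are all placed) gives 28 distinct complete orderings.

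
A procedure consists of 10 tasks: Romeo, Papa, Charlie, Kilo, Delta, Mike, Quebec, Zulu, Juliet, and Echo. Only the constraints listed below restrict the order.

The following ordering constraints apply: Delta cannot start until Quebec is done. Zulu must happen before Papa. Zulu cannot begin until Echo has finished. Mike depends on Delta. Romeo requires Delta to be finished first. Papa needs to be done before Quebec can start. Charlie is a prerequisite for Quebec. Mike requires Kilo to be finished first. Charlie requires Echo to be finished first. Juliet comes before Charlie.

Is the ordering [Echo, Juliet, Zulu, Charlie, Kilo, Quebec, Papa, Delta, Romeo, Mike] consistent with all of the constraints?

No

Here Papa comes after Quebec.
But one of the constraints requires Papa before Quebec, so this ordering violates it.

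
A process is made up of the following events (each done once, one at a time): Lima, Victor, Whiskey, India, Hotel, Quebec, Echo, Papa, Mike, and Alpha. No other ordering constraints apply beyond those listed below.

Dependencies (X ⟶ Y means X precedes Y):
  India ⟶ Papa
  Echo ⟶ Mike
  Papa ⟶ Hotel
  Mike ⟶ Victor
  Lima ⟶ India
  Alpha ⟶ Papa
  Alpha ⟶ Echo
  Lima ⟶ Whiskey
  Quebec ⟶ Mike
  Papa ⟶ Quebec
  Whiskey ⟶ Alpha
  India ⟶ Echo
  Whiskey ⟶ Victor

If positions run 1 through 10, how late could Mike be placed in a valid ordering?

9

Following the constraints forward from Mike, its only required successor is Victor.
With 1 mandatory successor out of 10 events total, the latest slot for Mike is 10−1 = 9, and it's reachable by doing all non-successors before Mike.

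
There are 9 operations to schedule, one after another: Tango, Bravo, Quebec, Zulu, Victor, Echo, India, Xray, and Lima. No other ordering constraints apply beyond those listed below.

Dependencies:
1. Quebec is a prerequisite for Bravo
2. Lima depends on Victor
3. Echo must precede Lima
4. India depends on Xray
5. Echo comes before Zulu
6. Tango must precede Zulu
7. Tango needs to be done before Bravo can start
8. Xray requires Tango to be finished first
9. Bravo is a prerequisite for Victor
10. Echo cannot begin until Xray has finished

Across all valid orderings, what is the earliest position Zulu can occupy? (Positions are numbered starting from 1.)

4

Every operation that must precede Zulu has to come before it. Tracing all chains that end at Zulu, those operations are: Tango, Echo, Xray — 3 in total.
So at minimum 3 operations come before Zulu, putting Zulu no earlier than position 4. That position is achievable by scheduling exactly those predecessors first.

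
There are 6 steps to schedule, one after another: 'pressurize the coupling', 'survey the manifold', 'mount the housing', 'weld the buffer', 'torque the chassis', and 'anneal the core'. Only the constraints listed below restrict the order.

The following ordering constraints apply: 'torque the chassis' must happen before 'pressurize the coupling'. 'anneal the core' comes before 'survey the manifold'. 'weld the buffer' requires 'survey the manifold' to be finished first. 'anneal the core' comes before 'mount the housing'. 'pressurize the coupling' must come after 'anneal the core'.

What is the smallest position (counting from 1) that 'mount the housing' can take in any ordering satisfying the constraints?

2

The only step forced before 'mount the housing' (directly or transitively) is 'anneal the core'.
With 1 mandatory predecessor, the earliest 'mount the housing' can sit is position 1+1 = 2, and placing just that one first achieves it.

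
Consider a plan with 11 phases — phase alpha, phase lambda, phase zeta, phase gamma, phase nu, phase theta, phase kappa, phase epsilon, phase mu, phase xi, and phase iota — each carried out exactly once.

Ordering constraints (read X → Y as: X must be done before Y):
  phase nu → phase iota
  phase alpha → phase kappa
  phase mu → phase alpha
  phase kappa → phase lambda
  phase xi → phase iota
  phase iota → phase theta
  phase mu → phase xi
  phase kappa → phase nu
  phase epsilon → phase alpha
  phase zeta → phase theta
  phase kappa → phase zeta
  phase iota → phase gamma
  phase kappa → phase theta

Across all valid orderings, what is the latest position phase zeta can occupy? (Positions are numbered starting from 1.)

Following the constraints forward from phase zeta, its only required successor is phase theta.
So at least 1 phase follows phase zeta, putting phase zeta no later than position 10. That position is achievable by scheduling everything else first.

10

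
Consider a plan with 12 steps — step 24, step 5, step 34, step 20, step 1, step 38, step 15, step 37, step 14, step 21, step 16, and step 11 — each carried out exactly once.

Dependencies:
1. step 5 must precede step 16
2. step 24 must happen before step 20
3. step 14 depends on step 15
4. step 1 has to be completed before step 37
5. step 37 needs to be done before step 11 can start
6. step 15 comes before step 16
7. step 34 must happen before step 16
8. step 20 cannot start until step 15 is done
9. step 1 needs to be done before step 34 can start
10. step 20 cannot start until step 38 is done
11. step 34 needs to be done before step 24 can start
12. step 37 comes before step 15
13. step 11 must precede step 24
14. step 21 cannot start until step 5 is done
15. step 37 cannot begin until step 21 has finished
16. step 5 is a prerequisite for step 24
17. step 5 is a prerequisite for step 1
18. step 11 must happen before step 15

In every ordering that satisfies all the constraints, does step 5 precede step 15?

There is a constraint chain step 5 → step 21 → step 37 → step 15.
Hence step 5 necessarily comes before step 15.

Yes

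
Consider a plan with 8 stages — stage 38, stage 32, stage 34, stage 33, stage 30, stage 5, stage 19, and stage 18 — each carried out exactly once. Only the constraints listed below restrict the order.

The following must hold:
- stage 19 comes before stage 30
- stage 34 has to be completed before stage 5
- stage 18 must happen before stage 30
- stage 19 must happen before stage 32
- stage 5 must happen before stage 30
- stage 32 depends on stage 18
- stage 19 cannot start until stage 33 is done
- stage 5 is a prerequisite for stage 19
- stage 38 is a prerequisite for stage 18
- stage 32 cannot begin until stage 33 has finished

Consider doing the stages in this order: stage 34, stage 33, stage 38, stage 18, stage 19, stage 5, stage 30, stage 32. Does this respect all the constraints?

In the proposed order, stage 19 appears before stage 5.
Since stage 5 is required before stage 19, the ordering is invalid.

No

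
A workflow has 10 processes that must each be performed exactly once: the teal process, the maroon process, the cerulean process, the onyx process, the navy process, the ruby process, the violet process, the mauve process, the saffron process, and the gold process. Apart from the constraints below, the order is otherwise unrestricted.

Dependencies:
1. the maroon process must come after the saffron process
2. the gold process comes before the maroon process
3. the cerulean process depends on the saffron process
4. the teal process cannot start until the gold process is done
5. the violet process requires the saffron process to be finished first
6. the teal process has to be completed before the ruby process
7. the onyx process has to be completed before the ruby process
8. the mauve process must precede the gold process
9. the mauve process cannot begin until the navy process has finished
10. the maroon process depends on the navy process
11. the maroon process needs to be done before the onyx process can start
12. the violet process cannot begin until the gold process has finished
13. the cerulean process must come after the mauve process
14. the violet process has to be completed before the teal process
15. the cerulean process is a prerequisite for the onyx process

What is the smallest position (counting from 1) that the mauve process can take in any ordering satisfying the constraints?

2

The only process forced before the mauve process (directly or transitively) is the navy process.
So at minimum 1 process comes before the mauve process, putting the mauve process no earlier than position 2. That position is achievable by scheduling exactly that predecessor first.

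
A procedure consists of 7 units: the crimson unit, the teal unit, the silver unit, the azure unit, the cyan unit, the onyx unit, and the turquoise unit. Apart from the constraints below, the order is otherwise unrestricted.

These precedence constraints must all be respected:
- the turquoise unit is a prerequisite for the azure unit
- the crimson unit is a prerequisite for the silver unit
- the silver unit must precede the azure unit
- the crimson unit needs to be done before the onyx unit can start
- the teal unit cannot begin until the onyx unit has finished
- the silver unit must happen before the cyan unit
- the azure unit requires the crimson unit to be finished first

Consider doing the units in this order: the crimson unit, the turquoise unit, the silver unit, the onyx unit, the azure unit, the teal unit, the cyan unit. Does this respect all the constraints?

Yes

Going through the constraints one by one, each required predecessor appears earlier in the sequence than its dependent — e.g. the silver unit (position 3) is before the cyan unit (position 7), as required.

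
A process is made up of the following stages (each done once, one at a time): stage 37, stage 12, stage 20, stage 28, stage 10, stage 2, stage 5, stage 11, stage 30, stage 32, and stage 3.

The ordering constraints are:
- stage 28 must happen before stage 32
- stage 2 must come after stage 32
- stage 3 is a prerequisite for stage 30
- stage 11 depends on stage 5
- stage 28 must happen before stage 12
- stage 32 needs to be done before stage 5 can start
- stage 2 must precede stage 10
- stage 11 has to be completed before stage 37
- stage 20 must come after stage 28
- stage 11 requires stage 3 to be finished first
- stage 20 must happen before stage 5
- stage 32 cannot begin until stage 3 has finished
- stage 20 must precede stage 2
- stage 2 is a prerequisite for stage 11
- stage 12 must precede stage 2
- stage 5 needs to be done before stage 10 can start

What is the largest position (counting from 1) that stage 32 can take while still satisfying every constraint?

6

Following every chain forward from stage 32, the stages that must come later are stage 37, stage 10, stage 2, stage 5, stage 11 — 5 of them.
With 5 mandatory successors out of 11 stages total, the latest slot for stage 32 is 11−5 = 6, and it's reachable by doing all non-successors before stage 32.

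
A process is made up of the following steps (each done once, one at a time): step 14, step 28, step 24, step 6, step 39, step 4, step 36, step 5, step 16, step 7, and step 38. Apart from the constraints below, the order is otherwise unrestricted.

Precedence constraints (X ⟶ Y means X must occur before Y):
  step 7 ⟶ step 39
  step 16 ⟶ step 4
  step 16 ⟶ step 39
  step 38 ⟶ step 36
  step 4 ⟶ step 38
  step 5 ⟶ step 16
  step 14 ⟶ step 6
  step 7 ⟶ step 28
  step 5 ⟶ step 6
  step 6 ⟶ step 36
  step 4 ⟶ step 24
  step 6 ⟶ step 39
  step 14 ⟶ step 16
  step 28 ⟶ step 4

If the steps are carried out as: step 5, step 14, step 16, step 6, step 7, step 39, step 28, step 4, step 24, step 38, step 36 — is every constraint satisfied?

Yes

Every stated constraint is respected: step 6 sits at position 4, ahead of step 36 at position 11, and each of the other listed pairs likewise has the predecessor earlier in the sequence.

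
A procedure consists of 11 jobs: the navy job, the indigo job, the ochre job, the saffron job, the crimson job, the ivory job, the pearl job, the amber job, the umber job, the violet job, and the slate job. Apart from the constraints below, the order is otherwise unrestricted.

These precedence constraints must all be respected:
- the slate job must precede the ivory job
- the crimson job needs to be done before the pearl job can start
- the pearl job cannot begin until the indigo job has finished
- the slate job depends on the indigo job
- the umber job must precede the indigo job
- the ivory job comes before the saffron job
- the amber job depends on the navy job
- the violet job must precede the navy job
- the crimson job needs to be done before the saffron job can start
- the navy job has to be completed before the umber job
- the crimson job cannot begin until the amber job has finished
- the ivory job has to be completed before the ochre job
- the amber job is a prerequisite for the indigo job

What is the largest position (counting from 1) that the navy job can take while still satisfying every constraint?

Following every chain forward from the navy job, the jobs that must come later are the indigo job, the ochre job, the saffron job, the crimson job, the ivory job, the pearl job, the amber job, the umber job, the slate job — 9 of them.
So at least 9 jobs follow the navy job, putting the navy job no later than position 2. That position is achievable by scheduling everything else first.

2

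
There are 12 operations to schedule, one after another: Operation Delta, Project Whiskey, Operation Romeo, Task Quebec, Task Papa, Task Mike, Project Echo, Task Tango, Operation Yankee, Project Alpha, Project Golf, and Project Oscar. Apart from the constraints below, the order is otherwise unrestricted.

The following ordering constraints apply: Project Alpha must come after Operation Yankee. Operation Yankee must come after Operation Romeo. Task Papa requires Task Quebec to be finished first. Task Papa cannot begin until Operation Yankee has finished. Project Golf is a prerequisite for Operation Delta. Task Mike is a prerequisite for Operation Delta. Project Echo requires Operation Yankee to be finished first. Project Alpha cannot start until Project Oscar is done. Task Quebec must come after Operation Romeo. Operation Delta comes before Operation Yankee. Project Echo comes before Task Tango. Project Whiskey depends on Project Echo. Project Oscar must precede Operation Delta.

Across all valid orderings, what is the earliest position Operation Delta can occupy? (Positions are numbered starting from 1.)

Every operation that must precede Operation Delta has to come before it. Tracing all chains that end at Operation Delta, those operations are: Task Mike, Project Golf, Project Oscar — 3 in total.
So at minimum 3 operations come before Operation Delta, putting Operation Delta no earlier than position 4. That position is achievable by scheduling exactly those predecessors first.

4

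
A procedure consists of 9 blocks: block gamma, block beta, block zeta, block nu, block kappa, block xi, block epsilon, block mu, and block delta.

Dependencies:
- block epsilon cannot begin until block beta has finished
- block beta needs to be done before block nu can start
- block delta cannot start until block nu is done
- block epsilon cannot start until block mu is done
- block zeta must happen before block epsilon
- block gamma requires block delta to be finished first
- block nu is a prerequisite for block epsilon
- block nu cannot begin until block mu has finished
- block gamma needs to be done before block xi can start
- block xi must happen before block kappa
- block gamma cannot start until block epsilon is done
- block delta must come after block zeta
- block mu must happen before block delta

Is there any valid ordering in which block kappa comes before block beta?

No

The constraints give a chain block beta → block epsilon → block gamma → block xi → block kappa, which forces block beta before block kappa.
Hence block kappa can never be scheduled before block beta.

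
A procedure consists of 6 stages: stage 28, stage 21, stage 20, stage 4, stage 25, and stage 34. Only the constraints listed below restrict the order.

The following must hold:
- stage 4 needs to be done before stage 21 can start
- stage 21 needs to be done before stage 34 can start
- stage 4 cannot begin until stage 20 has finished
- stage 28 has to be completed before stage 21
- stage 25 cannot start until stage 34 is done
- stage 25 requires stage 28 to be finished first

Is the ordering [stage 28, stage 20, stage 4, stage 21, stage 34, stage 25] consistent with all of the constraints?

Yes

Going through the constraints one by one, each required predecessor appears earlier in the sequence than its dependent — e.g. stage 28 (position 1) is before stage 25 (position 6), as required.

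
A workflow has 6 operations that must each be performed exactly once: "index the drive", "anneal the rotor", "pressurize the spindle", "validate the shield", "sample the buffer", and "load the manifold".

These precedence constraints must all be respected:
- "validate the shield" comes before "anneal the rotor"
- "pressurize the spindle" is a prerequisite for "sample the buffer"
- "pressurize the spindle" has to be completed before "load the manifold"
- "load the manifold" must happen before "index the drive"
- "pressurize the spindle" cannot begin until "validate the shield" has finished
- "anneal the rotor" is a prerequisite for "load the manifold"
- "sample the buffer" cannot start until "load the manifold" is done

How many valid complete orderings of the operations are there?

4

"validate the shield" is the only operation with nothing required before it, so every ordering starts there.
Counting all ways to extend the partial order to a total order gives 4.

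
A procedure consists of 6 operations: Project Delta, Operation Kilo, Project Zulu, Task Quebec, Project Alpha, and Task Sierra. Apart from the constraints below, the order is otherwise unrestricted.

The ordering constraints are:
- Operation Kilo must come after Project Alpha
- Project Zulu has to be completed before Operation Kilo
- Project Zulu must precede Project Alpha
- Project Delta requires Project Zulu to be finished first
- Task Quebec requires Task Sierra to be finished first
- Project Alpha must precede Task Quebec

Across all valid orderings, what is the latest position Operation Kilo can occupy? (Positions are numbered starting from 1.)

6

Nothing depends on Operation Kilo, so it can be the final operation, position 6.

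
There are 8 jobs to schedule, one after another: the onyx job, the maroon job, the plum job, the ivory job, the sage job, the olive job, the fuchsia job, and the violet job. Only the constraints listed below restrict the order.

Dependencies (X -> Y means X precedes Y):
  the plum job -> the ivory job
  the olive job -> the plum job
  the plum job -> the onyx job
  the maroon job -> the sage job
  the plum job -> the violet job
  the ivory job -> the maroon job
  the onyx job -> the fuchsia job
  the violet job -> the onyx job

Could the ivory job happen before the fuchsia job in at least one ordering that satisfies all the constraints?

Yes

No chain of constraints runs from the fuchsia job to the ivory job, so the fuchsia job is not required to come first.
So a valid ordering placing the ivory job earlier than the fuchsia job exists.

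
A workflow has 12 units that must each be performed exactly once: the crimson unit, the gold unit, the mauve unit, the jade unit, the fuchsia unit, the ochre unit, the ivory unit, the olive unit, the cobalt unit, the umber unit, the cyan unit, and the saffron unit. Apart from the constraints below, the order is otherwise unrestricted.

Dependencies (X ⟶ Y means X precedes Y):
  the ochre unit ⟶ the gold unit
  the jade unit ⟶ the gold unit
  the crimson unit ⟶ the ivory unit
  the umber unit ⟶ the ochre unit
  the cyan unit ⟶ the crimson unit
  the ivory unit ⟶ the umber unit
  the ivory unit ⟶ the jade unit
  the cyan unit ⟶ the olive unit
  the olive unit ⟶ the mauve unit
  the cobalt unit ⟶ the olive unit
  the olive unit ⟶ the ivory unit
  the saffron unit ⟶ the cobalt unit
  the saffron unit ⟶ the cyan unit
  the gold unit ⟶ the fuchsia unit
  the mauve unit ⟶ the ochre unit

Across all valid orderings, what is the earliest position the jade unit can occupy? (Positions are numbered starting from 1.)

7

Every unit that must precede the jade unit has to come before it. Tracing all chains that end at the jade unit, those units are: the crimson unit, the ivory unit, the olive unit, the cobalt unit, the cyan unit, the saffron unit — 6 in total.
With 6 mandatory predecessors, the earliest the jade unit can sit is position 6+1 = 7, and placing just those 6 first achieves it.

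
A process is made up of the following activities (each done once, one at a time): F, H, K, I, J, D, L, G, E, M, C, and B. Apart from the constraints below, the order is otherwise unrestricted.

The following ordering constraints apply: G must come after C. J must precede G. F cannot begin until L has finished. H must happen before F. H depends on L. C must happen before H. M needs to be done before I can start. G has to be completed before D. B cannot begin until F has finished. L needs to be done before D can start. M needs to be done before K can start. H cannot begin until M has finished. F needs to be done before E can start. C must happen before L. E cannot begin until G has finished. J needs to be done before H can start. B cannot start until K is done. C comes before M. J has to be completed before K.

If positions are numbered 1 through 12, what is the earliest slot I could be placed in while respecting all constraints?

The activities that are forced before I, directly or transitively, are M, C. That's 2 activities.
So at minimum 2 activities come before I, putting I no earlier than position 3. That position is achievable by scheduling exactly those predecessors first.

3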